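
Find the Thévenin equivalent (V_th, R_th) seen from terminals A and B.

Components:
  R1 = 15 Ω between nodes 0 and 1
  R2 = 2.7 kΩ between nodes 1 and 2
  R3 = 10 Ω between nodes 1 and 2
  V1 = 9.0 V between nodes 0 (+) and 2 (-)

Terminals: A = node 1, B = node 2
Step 1 — V_th is the open-circuit voltage V_A - V_B (nothing connected across the terminals).
Nodal analysis, taking node 2 as the 0 V reference.
Source V1 fixes V_0 = 9 V.
KCL at each unknown node (sum of currents leaving = 0; resistances in Ω):
  Node 1: (V_1 - 9)/15 + (V_1 - 0)/2700 + (V_1 - 0)/10 = 0
Collecting terms: 0.167 × V_1 = 0.6  =>  V_1 = 3.592 V
V_th = V_1 - V_2 = 3.592 - 0 = 3.592 V
Step 2 — R_th: zero the source — replace V1 by a short circuit (node 2 merges into node 0) — and find the resistance seen between A (node 1) and B (node 0).
Reduce the network between node 1 (A) and node 0 (B) by series/parallel combination:
  Rp1 = R1 ‖ R2 ‖ R3 (parallel, all between nodes 0 and 1) = 1/(1/15 + 1/2700 + 1/10) = 5.987 Ω
R_th = 5.987 Ω

Final answer: V_th = 3.592 V, R_th = 5.987 Ω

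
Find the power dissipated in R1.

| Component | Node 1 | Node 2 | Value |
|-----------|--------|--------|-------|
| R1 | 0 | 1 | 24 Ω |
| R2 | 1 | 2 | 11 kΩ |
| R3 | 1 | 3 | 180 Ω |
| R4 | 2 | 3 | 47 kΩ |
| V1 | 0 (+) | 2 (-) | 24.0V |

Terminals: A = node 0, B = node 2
Nodal analysis, taking node 2 as the 0 V reference.
Source V1 fixes V_0 = 24 V.
KCL at each unknown node (sum of currents leaving = 0; resistances in Ω):
  Node 1: (V_1 - 24)/24 + (V_1 - 0)/11000 + (V_1 - V_3)/180 = 0
  Node 3: (V_3 - V_1)/180 + (V_3 - 0)/47000 = 0
Collecting terms (coefficients in siemens):
  0.04731·V_1 - 0.005556·V_3 = 1
  0.005577·V_3 - 0.005556·V_1 = 0
Determinant D = (0.04731)(0.005577) - (-0.005556)(-0.005556) = 0.000233
V_1 = [(1)(0.005577) - (-0.005556)(0)]/D = 23.94 V
V_3 = [(0.04731)(0) - (1)(-0.005556)]/D = 23.84 V
I_R1 = (V_0 - V_1)/R1 = (24 - 23.94)/24 = 0.002683 A
P_R1 = I_R1² × R1 = (0.002683)² × 24 = 0.0001728 W

Final answer: 0.0001728 W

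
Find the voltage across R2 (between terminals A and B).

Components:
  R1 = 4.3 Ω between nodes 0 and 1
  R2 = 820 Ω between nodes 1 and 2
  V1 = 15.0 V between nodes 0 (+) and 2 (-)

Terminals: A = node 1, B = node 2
R1 and R2 are in series across V1 (node 0 → node 1 → node 2), and the output A–B is taken across R2, so this is a voltage divider.
Series current: I = V1/(R1 + R2) = 15/(4.3 + 820) = 15/824.3 = 0.0182 A
V_R2 = I × R2 = V1 × R2/(R1 + R2) = 15 × 820/824.3 = 14.92 V

Final answer: 14.92 V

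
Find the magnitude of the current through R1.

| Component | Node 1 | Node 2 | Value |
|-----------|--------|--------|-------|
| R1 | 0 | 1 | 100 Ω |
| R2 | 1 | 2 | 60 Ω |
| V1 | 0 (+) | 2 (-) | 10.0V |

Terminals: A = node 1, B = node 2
Nodal analysis, taking node 2 as the 0 V reference.
Source V1 fixes V_0 = 10 V.
KCL at each unknown node (sum of currents leaving = 0; resistances in Ω):
  Node 1: (V_1 - 10)/100 + (V_1 - 0)/60 = 0
Collecting terms: 0.02667 × V_1 = 0.1  =>  V_1 = 3.75 V
I_R1 = (V_0 - V_1)/R1 = (10 - 3.75)/100 = 0.0625 A
|I_R1| = 0.0625 A

Final answer: |I_R1| = 0.0625 A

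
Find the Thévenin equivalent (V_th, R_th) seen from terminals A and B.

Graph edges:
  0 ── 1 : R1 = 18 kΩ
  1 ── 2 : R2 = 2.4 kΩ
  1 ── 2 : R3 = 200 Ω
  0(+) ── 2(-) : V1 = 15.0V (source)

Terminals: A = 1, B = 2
Step 1 — V_th is the open-circuit voltage V_A - V_B (nothing connected across the terminals).
Nodal analysis, taking node 2 as the 0 V reference.
Source V1 fixes V_0 = 15 V.
KCL at each unknown node (sum of currents leaving = 0; resistances in Ω):
  Node 1: (V_1 - 15)/18000 + (V_1 - 0)/2400 + (V_1 - 0)/200 = 0
Collecting terms: 0.005472 × V_1 = 0.0008333  =>  V_1 = 0.1523 V
V_th = V_1 - V_2 = 0.1523 - 0 = 0.1523 V
Step 2 — R_th: zero the source — replace V1 by a short circuit (node 2 merges into node 0) — and find the resistance seen between A (node 1) and B (node 0).
Reduce the network between node 1 (A) and node 0 (B) by series/parallel combination:
  Rp1 = R1 ‖ R2 ‖ R3 (parallel, all between nodes 0 and 1) = 1/(1/18000 + 1/2400 + 1/200) = 182.7 Ω
R_th = 182.7 Ω

Final answer: V_th = 0.1523 V, R_th = 182.7 Ω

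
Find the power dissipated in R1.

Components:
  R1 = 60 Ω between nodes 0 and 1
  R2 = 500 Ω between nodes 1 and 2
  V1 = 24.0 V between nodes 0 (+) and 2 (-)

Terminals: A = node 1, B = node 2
Nodal analysis, taking node 2 as the 0 V reference.
Source V1 fixes V_0 = 24 V.
KCL at each unknown node (sum of currents leaving = 0; resistances in Ω):
  Node 1: (V_1 - 24)/60 + (V_1 - 0)/500 = 0
Collecting terms: 0.01867 × V_1 = 0.4  =>  V_1 = 21.43 V
I_R1 = (V_0 - V_1)/R1 = (24 - 21.43)/60 = 0.04286 A
P_R1 = I_R1² × R1 = (0.04286)² × 60 = 0.1102 W

Final answer: 0.1102 W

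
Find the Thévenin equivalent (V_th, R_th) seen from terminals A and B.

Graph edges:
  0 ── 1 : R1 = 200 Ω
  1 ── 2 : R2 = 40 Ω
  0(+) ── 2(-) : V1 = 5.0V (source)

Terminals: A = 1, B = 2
Step 1 — V_th is the open-circuit voltage V_A - V_B (nothing connected across the terminals).
Nodal analysis, taking node 2 as the 0 V reference.
Source V1 fixes V_0 = 5 V.
KCL at each unknown node (sum of currents leaving = 0; resistances in Ω):
  Node 1: (V_1 - 5)/200 + (V_1 - 0)/40 = 0
Collecting terms: 0.03 × V_1 = 0.025  =>  V_1 = 0.8333 V
V_th = V_1 - V_2 = 0.8333 - 0 = 0.8333 V
Step 2 — R_th: zero the source — replace V1 by a short circuit (node 2 merges into node 0) — and find the resistance seen between A (node 1) and B (node 0).
Reduce the network between node 1 (A) and node 0 (B) by series/parallel combination:
  Rp1 = R1 ‖ R2 (parallel, both between nodes 0 and 1) = 1/(1/200 + 1/40) = 33.33 Ω
R_th = 33.33 Ω

Final answer: V_th = 0.8333 V, R_th = 33.33 Ω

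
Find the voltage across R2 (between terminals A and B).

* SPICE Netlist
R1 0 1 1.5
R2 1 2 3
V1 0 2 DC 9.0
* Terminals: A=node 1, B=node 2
R1 and R2 are in series across V1 (node 0 → node 1 → node 2), and the output A–B is taken across R2, so this is a voltage divider.
Series current: I = V1/(R1 + R2) = 9/(1.5 + 3) = 9/4.5 = 2 A
V_R2 = I × R2 = V1 × R2/(R1 + R2) = 9 × 3/4.5 = 6 V

Final answer: 6 V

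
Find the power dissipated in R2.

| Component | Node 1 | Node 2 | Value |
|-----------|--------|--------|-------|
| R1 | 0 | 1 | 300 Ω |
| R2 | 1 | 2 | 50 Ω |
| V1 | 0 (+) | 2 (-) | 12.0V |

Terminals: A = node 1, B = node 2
Nodal analysis, taking node 2 as the 0 V reference.
Source V1 fixes V_0 = 12 V.
KCL at each unknown node (sum of currents leaving = 0; resistances in Ω):
  Node 1: (V_1 - 12)/300 + (V_1 - 0)/50 = 0
Collecting terms: 0.02333 × V_1 = 0.04  =>  V_1 = 1.714 V
I_R2 = (V_1 - V_2)/R2 = (1.714 - 0)/50 = 0.03429 A
P_R2 = I_R2² × R2 = (0.03429)² × 50 = 0.05878 W

Final answer: 0.05878 W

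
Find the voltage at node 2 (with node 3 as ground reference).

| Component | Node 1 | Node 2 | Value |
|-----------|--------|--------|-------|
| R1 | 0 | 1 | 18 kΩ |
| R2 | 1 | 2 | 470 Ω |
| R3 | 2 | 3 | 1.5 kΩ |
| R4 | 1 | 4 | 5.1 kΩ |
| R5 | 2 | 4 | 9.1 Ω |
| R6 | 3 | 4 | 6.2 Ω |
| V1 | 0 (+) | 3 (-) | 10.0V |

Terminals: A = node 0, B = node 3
Nodal analysis, taking node 3 as the 0 V reference.
Source V1 fixes V_0 = 10 V.
KCL at each unknown node (sum of currents leaving = 0; resistances in Ω):
  Node 1: (V_1 - 10)/18000 + (V_1 - V_2)/470 + (V_1 - V_4)/5100 = 0
  Node 2: (V_2 - V_1)/470 + (V_2 - 0)/1500 + (V_2 - V_4)/9.1 = 0
  Node 4: (V_4 - V_1)/5100 + (V_4 - V_2)/9.1 + (V_4 - 0)/6.2 = 0
Collecting terms (coefficients in siemens):
  0.002379·V_1 - 0.002128·V_2 - 0.0001961·V_4 = 0.0005556
  0.1127·V_2 - 0.002128·V_1 - 0.1099·V_4 = 0
  0.2714·V_4 - 0.0001961·V_1 - 0.1099·V_2 = 0
Solving these 3 simultaneous equations (Gaussian elimination) gives:
  V_1 = 0.2407 V, V_2 = 0.007792 V, V_4 = 0.003329 V
The requested potential is V_2 = 0.007792 V.

Final answer: V_2 = 0.007792 V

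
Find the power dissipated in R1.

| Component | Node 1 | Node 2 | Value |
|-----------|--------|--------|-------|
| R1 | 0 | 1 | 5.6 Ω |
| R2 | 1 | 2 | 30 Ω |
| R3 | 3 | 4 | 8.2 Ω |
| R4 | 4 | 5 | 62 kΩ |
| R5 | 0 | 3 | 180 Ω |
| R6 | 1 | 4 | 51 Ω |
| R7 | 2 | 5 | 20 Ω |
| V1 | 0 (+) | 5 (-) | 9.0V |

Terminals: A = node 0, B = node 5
Nodal analysis, taking node 5 as the 0 V reference.
Source V1 fixes V_0 = 9 V.
KCL at each unknown node (sum of currents leaving = 0; resistances in Ω):
  Node 1: (V_1 - 9)/5.6 + (V_1 - V_2)/30 + (V_1 - V_4)/51 = 0
  Node 2: (V_2 - V_1)/30 + (V_2 - 0)/20 = 0
  Node 3: (V_3 - V_4)/8.2 + (V_3 - 9)/180 = 0
  Node 4: (V_4 - V_3)/8.2 + (V_4 - 0)/62000 + (V_4 - V_1)/51 = 0
Collecting terms (coefficients in siemens):
  0.2315·V_1 - 0.03333·V_2 - 0.01961·V_4 = 1.607
  0.08333·V_2 - 0.03333·V_1 = 0
  0.1275·V_3 - 0.122·V_4 = 0.05
  0.1416·V_4 - 0.01961·V_1 - 0.122·V_3 = 0
Solving these 4 simultaneous equations (Gaussian elimination) gives:
  V_1 = 8.112 V, V_2 = 3.245 V, V_3 = 8.326 V, V_4 = 8.296 V
I_R1 = (V_0 - V_1)/R1 = (9 - 8.112)/5.6 = 0.1586 A
P_R1 = I_R1² × R1 = (0.1586)² × 5.6 = 0.1409 W

Final answer: 0.1409 W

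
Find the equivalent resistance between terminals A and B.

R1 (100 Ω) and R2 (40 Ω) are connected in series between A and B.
Reduce the network between node 0 (A) and node 2 (B) by series/parallel combination:
  Rs1 = R1 + R2 (series, joined only at node 1) = 100 + 40 = 140 Ω
R_eq = 140 Ω

Final answer: 140 Ω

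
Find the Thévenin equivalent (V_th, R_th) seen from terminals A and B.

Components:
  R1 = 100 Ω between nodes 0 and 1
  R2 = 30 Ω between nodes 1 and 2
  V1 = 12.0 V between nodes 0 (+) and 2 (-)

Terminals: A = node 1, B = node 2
Step 1 — V_th is the open-circuit voltage V_A - V_B (nothing connected across the terminals).
Nodal analysis, taking node 2 as the 0 V reference.
Source V1 fixes V_0 = 12 V.
KCL at each unknown node (sum of currents leaving = 0; resistances in Ω):
  Node 1: (V_1 - 12)/100 + (V_1 - 0)/30 = 0
Collecting terms: 0.04333 × V_1 = 0.12  =>  V_1 = 2.769 V
V_th = V_1 - V_2 = 2.769 - 0 = 2.769 V
Step 2 — R_th: zero the source — replace V1 by a short circuit (node 2 merges into node 0) — and find the resistance seen between A (node 1) and B (node 0).
Reduce the network between node 1 (A) and node 0 (B) by series/parallel combination:
  Rp1 = R1 ‖ R2 (parallel, both between nodes 0 and 1) = 1/(1/100 + 1/30) = 23.08 Ω
R_th = 23.08 Ω

Final answer: V_th = 2.769 V, R_th = 23.08 Ω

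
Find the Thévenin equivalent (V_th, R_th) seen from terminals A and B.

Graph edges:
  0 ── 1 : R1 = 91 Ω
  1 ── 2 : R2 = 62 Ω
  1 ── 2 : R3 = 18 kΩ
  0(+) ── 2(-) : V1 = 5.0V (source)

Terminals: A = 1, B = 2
Step 1 — V_th is the open-circuit voltage V_A - V_B (nothing connected across the terminals).
Nodal analysis, taking node 2 as the 0 V reference.
Source V1 fixes V_0 = 5 V.
KCL at each unknown node (sum of currents leaving = 0; resistances in Ω):
  Node 1: (V_1 - 5)/91 + (V_1 - 0)/62 + (V_1 - 0)/18000 = 0
Collecting terms: 0.02717 × V_1 = 0.05495  =>  V_1 = 2.022 V
V_th = V_1 - V_2 = 2.022 - 0 = 2.022 V
Step 2 — R_th: zero the source — replace V1 by a short circuit (node 2 merges into node 0) — and find the resistance seen between A (node 1) and B (node 0).
Reduce the network between node 1 (A) and node 0 (B) by series/parallel combination:
  Rp1 = R1 ‖ R2 ‖ R3 (parallel, all between nodes 0 and 1) = 1/(1/91 + 1/62 + 1/18000) = 36.8 Ω
R_th = 36.8 Ω

Final answer: V_th = 2.022 V, R_th = 36.8 Ω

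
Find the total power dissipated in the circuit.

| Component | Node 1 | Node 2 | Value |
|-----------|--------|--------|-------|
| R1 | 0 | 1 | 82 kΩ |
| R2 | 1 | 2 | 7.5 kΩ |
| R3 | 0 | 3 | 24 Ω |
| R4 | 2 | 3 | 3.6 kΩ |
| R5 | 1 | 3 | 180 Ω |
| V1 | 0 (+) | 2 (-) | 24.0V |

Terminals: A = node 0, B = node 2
Nodal analysis, taking node 2 as the 0 V reference.
Source V1 fixes V_0 = 24 V.
KCL at each unknown node (sum of currents leaving = 0; resistances in Ω):
  Node 1: (V_1 - 24)/82000 + (V_1 - 0)/7500 + (V_1 - V_3)/180 = 0
  Node 3: (V_3 - 24)/24 + (V_3 - 0)/3600 + (V_3 - V_1)/180 = 0
Collecting terms (coefficients in siemens):
  0.005701·V_1 - 0.005556·V_3 = 0.0002927
  0.0475·V_3 - 0.005556·V_1 = 1
Determinant D = (0.005701)(0.0475) - (-0.005556)(-0.005556) = 0.0002399
V_1 = [(0.0002927)(0.0475) - (-0.005556)(1)]/D = 23.21 V
V_3 = [(0.005701)(1) - (0.0002927)(-0.005556)]/D = 23.77 V
Power in each resistor, P = (ΔV)²/R:
  P_R1 = (24 - 23.21)²/82000 = 0.00000757 W
  P_R2 = (23.21 - 0)²/7500 = 0.07184 W
  P_R3 = (24 - 23.77)²/24 = 0.002252 W
  P_R4 = (0 - 23.77)²/3600 = 0.1569 W
  P_R5 = (23.21 - 23.77)²/180 = 0.001713 W
P_total = P_R1 + P_R2 + P_R3 + P_R4 + P_R5 = 0.2327 W

Final answer: 0.2327 W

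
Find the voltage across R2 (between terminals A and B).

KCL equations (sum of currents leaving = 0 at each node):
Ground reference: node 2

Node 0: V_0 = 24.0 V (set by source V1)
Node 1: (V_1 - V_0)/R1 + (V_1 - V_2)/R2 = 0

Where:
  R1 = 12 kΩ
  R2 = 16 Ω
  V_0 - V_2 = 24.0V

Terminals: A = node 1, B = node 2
R1 and R2 are in series across V1 (node 0 → node 1 → node 2), and the output A–B is taken across R2, so this is a voltage divider.
Series current: I = V1/(R1 + R2) = 24/(12000 + 16) = 24/12020 = 0.001997 A
V_R2 = I × R2 = V1 × R2/(R1 + R2) = 24 × 16/12020 = 0.03196 V

Final answer: 0.03196 V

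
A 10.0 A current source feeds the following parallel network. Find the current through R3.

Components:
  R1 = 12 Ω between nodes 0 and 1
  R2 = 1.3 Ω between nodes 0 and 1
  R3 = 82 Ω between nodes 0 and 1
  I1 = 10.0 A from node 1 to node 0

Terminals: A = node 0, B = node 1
All resistors sit directly between nodes 0 and 1, so they are in parallel and share one voltage V; the full source current 10 A splits among them.
1/R_par = 1/12 + 1/1.3 + 1/82 = 0.8648 S  =>  R_par = 1.156 Ω
V = I × R_par = 10 × 1.156 = 11.56 V
I_R3 = V/R3 = 11.56/82 = 0.141 A

Final answer: 0.141 A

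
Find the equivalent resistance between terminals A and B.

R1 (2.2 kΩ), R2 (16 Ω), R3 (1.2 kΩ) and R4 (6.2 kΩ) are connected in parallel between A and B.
Reduce the network between node 0 (A) and node 1 (B) by series/parallel combination:
  Rp1 = R1 ‖ R2 ‖ R3 ‖ R4 (parallel, all between nodes 0 and 1) = 1/(1/2200 + 1/16 + 1/1200 + 1/6200) = 15.64 Ω
R_eq = 15.64 Ω

Final answer: 15.64 Ω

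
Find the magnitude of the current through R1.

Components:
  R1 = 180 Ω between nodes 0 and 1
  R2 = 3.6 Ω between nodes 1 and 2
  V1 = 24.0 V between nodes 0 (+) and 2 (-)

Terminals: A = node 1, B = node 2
Nodal analysis, taking node 2 as the 0 V reference.
Source V1 fixes V_0 = 24 V.
KCL at each unknown node (sum of currents leaving = 0; resistances in Ω):
  Node 1: (V_1 - 24)/180 + (V_1 - 0)/3.6 = 0
Collecting terms: 0.2833 × V_1 = 0.1333  =>  V_1 = 0.4706 V
I_R1 = (V_0 - V_1)/R1 = (24 - 0.4706)/180 = 0.1307 A
|I_R1| = 0.1307 A

Final answer: |I_R1| = 0.1307 A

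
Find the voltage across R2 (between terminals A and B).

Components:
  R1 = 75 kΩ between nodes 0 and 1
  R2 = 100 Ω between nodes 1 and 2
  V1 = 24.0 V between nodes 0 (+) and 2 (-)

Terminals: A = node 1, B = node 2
R1 and R2 are in series across V1 (node 0 → node 1 → node 2), and the output A–B is taken across R2, so this is a voltage divider.
Series current: I = V1/(R1 + R2) = 24/(75000 + 100) = 24/75100 = 0.0003196 A
V_R2 = I × R2 = V1 × R2/(R1 + R2) = 24 × 100/75100 = 0.03196 V

Final answer: 0.03196 V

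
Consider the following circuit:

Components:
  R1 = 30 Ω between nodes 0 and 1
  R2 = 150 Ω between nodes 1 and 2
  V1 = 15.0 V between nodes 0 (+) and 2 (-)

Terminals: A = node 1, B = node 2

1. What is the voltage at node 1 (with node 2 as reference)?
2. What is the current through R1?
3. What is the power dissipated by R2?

Nodal analysis, taking node 2 as the 0 V reference.
Source V1 fixes V_0 = 15 V.
KCL at each unknown node (sum of currents leaving = 0; resistances in Ω):
  Node 1: (V_1 - 15)/30 + (V_1 - 0)/150 = 0
Collecting terms: 0.04 × V_1 = 0.5  =>  V_1 = 12.5 V
Part 1:
  Read off the nodal solution: V_1 = 12.5 V
Part 2:
  I_R1 = (V_0 - V_1)/R1 = (15 - 12.5)/30 = 0.08333 A
  Magnitude: I_R1 = 0.08333 A
Part 3:
  I_R2 = (V_1 - V_2)/R2 = (12.5 - 0)/150 = 0.08333 A
  P_R2 = I_R2² × R2 = (0.08333)² × 150 = 1.042 W

Final answers:
1. V_1 = 12.5 V
2. I_R1 = 0.08333 A
3. P_R2 = 1.042 W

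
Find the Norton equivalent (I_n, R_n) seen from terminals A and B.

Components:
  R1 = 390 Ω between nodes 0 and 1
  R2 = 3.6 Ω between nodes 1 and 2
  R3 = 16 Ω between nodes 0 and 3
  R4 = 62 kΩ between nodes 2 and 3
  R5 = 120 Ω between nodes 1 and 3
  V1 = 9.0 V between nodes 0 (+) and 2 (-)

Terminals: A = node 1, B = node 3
Find the Thévenin equivalent first; then I_n = V_th/R_th and R_n = R_th.
Step 1 — V_th is the open-circuit voltage V_A - V_B (nothing connected across the terminals).
Nodal analysis, taking node 2 as the 0 V reference.
Source V1 fixes V_0 = 9 V.
KCL at each unknown node (sum of currents leaving = 0; resistances in Ω):
  Node 1: (V_1 - 9)/390 + (V_1 - 0)/3.6 + (V_1 - V_3)/120 = 0
  Node 3: (V_3 - 9)/16 + (V_3 - 0)/62000 + (V_3 - V_1)/120 = 0
Collecting terms (coefficients in siemens):
  0.2887·V_1 - 0.008333·V_3 = 0.02308
  0.07085·V_3 - 0.008333·V_1 = 0.5625
Determinant D = (0.2887)(0.07085) - (-0.008333)(-0.008333) = 0.02038
V_1 = [(0.02308)(0.07085) - (-0.008333)(0.5625)]/D = 0.3102 V
V_3 = [(0.2887)(0.5625) - (0.02308)(-0.008333)]/D = 7.976 V
V_th = V_1 - V_3 = 0.3102 - 7.976 = -7.666 V
Step 2 — R_th: zero the source — replace V1 by a short circuit (node 2 merges into node 0) — and find the resistance seen between A (node 1) and B (node 3).
Reduce the network between node 1 (A) and node 3 (B) by series/parallel combination:
  Rp1 = R1 ‖ R2 (parallel, both between nodes 0 and 1) = 1/(1/390 + 1/3.6) = 3.567 Ω
  Rp2 = R3 ‖ R4 (parallel, both between nodes 0 and 3) = 1/(1/16 + 1/62000) = 16 Ω
  Rs1 = Rp1 + Rp2 (series, joined only at node 0) = 3.567 + 16 = 19.56 Ω
  Rp3 = R5 ‖ Rs1 (parallel, both between nodes 1 and 3) = 1/(1/120 + 1/19.56) = 16.82 Ω
R_th = 16.82 Ω
I_n = V_th/R_th = -7.666/16.82 = -0.4557 A, and R_n = R_th = 16.82 Ω

Final answer: I_n = -0.4557 A, R_n = 16.82 Ω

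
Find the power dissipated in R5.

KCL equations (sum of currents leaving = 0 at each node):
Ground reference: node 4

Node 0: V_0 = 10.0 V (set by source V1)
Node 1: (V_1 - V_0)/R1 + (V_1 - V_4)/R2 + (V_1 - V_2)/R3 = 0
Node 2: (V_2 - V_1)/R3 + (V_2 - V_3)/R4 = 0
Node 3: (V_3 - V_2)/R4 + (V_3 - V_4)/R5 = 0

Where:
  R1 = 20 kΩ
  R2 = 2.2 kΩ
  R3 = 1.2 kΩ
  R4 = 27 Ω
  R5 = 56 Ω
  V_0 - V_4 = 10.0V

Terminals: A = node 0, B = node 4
Nodal analysis, taking node 4 as the 0 V reference.
Source V1 fixes V_0 = 10 V.
KCL at each unknown node (sum of currents leaving = 0; resistances in Ω):
  Node 1: (V_1 - 10)/20000 + (V_1 - 0)/2200 + (V_1 - V_2)/1200 = 0
  Node 2: (V_2 - V_1)/1200 + (V_2 - V_3)/27 = 0
  Node 3: (V_3 - V_2)/27 + (V_3 - 0)/56 = 0
Collecting terms (coefficients in siemens):
  0.001338·V_1 - 0.0008333·V_2 = 0.0005
  0.03787·V_2 - 0.0008333·V_1 - 0.03704·V_3 = 0
  0.05489·V_3 - 0.03704·V_2 = 0
Solving these 3 simultaneous equations (Gaussian elimination) gives:
  V_1 = 0.3894 V, V_2 = 0.02519 V, V_3 = 0.017 V
I_R5 = (V_3 - V_4)/R5 = (0.017 - 0)/56 = 0.0003035 A
P_R5 = I_R5² × R5 = (0.0003035)² × 56 = 0.000005159 W

Final answer: 5.159e-06 W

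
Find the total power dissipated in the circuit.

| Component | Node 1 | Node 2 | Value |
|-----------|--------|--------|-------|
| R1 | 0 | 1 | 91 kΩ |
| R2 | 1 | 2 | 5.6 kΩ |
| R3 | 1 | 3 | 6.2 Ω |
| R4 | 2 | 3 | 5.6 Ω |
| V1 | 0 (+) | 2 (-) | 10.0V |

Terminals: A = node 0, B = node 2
Nodal analysis, taking node 2 as the 0 V reference.
Source V1 fixes V_0 = 10 V.
KCL at each unknown node (sum of currents leaving = 0; resistances in Ω):
  Node 1: (V_1 - 10)/91000 + (V_1 - 0)/5600 + (V_1 - V_3)/6.2 = 0
  Node 3: (V_3 - V_1)/6.2 + (V_3 - 0)/5.6 = 0
Collecting terms (coefficients in siemens):
  0.1615·V_1 - 0.1613·V_3 = 0.0001099
  0.3399·V_3 - 0.1613·V_1 = 0
Determinant D = (0.1615)(0.3399) - (-0.1613)(-0.1613) = 0.02887
V_1 = [(0.0001099)(0.3399) - (-0.1613)(0)]/D = 0.001294 V
V_3 = [(0.1615)(0) - (0.0001099)(-0.1613)]/D = 0.000614 V
Power in each resistor, P = (ΔV)²/R:
  P_R1 = (10 - 0.001294)²/91000 = 0.001099 W
  P_R2 = (0.001294 - 0)²/5600 = 0.0000000002989 W
  P_R3 = (0.001294 - 0.000614)²/6.2 = 0.00000007454 W
  P_R4 = (0 - 0.000614)²/5.6 = 0.00000006732 W
P_total = P_R1 + P_R2 + P_R3 + P_R4 = 0.001099 W

Final answer: 0.001099 W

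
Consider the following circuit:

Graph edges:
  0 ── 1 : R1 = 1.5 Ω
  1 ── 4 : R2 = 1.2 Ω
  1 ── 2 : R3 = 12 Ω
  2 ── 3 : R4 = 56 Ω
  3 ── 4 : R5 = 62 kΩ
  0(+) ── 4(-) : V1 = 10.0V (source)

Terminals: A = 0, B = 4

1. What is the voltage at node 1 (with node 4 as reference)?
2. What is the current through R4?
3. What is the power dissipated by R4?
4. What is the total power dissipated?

Nodal analysis, taking node 4 as the 0 V reference.
Source V1 fixes V_0 = 10 V.
KCL at each unknown node (sum of currents leaving = 0; resistances in Ω):
  Node 1: (V_1 - 10)/1.5 + (V_1 - 0)/1.2 + (V_1 - V_2)/12 = 0
  Node 2: (V_2 - V_1)/12 + (V_2 - V_3)/56 = 0
  Node 3: (V_3 - V_2)/56 + (V_3 - 0)/62000 = 0
Collecting terms (coefficients in siemens):
  1.583·V_1 - 0.08333·V_2 = 6.667
  0.1012·V_2 - 0.08333·V_1 - 0.01786·V_3 = 0
  0.01787·V_3 - 0.01786·V_2 = 0
Solving these 3 simultaneous equations (Gaussian elimination) gives:
  V_1 = 4.444 V, V_2 = 4.444 V, V_3 = 4.44 V
Part 1:
  Read off the nodal solution: V_1 = 4.444 V
Part 2:
  I_R4 = (V_2 - V_3)/R4 = (4.444 - 4.44)/56 = 0.00007161 A
  Magnitude: I_R4 = 0.00007161 A
Part 3:
  I_R4 = (V_2 - V_3)/R4 = (4.444 - 4.44)/56 = 0.00007161 A
  P_R4 = I_R4² × R4 = (0.00007161)² × 56 = 0.0000002871 W
Part 4:
  Power in each resistor, P = (ΔV)²/R:
    P_R1 = (10 - 4.444)²/1.5 = 20.58 W
    P_R2 = (4.444 - 0)²/1.2 = 16.46 W
    P_R3 = (4.444 - 4.444)²/12 = 0.00000006153 W
    P_R4 = (4.444 - 4.44)²/56 = 0.0000002871 W
    P_R5 = (4.44 - 0)²/62000 = 0.0003179 W
  P_total = P_R1 + P_R2 + P_R3 + P_R4 + P_R5 = 37.04 W

Final answers:
1. V_1 = 4.444 V
2. I_R4 = 7.161e-05 A
3. P_R4 = 2.871e-07 W
4. P_total = 37.04 W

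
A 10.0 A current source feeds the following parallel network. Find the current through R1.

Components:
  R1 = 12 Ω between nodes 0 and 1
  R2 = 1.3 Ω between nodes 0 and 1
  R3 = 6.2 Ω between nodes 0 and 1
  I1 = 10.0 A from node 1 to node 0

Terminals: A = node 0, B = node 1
All resistors sit directly between nodes 0 and 1, so they are in parallel and share one voltage V; the full source current 10 A splits among them.
1/R_par = 1/12 + 1/1.3 + 1/6.2 = 1.014 S  =>  R_par = 0.9863 Ω
V = I × R_par = 10 × 0.9863 = 9.863 V
I_R1 = V/R1 = 9.863/12 = 0.8219 A

Final answer: 0.8219 A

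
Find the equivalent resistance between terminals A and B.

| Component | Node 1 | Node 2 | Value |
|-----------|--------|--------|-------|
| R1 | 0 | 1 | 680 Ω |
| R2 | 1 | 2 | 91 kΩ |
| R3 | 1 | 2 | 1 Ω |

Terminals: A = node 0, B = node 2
Reduce the network between node 0 (A) and node 2 (B) by series/parallel combination:
  Rp1 = R2 ‖ R3 (parallel, both between nodes 1 and 2) = 1/(1/91000 + 1/1) = 1 Ω
  Rs1 = R1 + Rp1 (series, joined only at node 1) = 680 + 1 = 681 Ω
R_eq = 681 Ω

Final answer: 681 Ω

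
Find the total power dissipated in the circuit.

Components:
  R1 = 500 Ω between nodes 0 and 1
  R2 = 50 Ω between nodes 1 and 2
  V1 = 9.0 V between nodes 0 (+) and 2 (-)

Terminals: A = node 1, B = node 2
Nodal analysis, taking node 2 as the 0 V reference.
Source V1 fixes V_0 = 9 V.
KCL at each unknown node (sum of currents leaving = 0; resistances in Ω):
  Node 1: (V_1 - 9)/500 + (V_1 - 0)/50 = 0
Collecting terms: 0.022 × V_1 = 0.018  =>  V_1 = 0.8182 V
Power in each resistor, P = (ΔV)²/R:
  P_R1 = (9 - 0.8182)²/500 = 0.1339 W
  P_R2 = (0.8182 - 0)²/50 = 0.01339 W
P_total = P_R1 + P_R2 = 0.1473 W

Final answer: 0.1473 W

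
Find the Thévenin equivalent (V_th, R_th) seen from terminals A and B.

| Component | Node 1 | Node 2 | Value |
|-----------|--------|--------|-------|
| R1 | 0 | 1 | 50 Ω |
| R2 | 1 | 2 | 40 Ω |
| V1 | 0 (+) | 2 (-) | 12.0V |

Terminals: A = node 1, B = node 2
Step 1 — V_th is the open-circuit voltage V_A - V_B (nothing connected across the terminals).
Nodal analysis, taking node 2 as the 0 V reference.
Source V1 fixes V_0 = 12 V.
KCL at each unknown node (sum of currents leaving = 0; resistances in Ω):
  Node 1: (V_1 - 12)/50 + (V_1 - 0)/40 = 0
Collecting terms: 0.045 × V_1 = 0.24  =>  V_1 = 5.333 V
V_th = V_1 - V_2 = 5.333 - 0 = 5.333 V
Step 2 — R_th: zero the source — replace V1 by a short circuit (node 2 merges into node 0) — and find the resistance seen between A (node 1) and B (node 0).
Reduce the network between node 1 (A) and node 0 (B) by series/parallel combination:
  Rp1 = R1 ‖ R2 (parallel, both between nodes 0 and 1) = 1/(1/50 + 1/40) = 22.22 Ω
R_th = 22.22 Ω

Final answer: V_th = 5.333 V, R_th = 22.22 Ω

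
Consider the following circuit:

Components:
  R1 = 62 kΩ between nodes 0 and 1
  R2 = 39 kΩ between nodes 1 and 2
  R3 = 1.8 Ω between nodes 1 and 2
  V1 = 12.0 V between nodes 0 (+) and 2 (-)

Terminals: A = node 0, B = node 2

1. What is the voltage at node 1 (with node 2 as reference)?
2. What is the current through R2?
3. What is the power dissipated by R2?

Nodal analysis, taking node 2 as the 0 V reference.
Source V1 fixes V_0 = 12 V.
KCL at each unknown node (sum of currents leaving = 0; resistances in Ω):
  Node 1: (V_1 - 12)/62000 + (V_1 - 0)/39000 + (V_1 - 0)/1.8 = 0
Collecting terms: 0.5556 × V_1 = 0.0001935  =>  V_1 = 0.0003484 V
Part 1:
  Read off the nodal solution: V_1 = 0.0003484 V
Part 2:
  I_R2 = (V_1 - V_2)/R2 = (0.0003484 - 0)/39000 = 0.000000008932 A
  Magnitude: I_R2 = 0.000000008932 A
Part 3:
  I_R2 = (V_1 - V_2)/R2 = (0.0003484 - 0)/39000 = 0.000000008932 A
  P_R2 = I_R2² × R2 = (0.000000008932)² × 39000 = 0.000000000003112 W

Final answers:
1. V_1 = 0.0003484 V
2. I_R2 = 8.932e-09 A
3. P_R2 = 3.112e-12 W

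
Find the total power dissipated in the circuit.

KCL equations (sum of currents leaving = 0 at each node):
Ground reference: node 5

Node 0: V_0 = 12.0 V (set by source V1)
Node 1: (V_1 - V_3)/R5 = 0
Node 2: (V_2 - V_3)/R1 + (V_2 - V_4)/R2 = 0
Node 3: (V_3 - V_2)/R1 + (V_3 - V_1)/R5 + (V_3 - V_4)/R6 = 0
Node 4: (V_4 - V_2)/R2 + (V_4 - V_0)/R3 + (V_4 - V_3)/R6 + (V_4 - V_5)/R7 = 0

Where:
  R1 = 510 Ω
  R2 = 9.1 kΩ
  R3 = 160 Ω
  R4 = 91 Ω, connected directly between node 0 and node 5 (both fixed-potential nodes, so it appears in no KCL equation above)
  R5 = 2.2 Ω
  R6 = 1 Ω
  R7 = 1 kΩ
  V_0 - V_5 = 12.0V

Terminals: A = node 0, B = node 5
Nodal analysis, taking node 5 as the 0 V reference.
Source V1 fixes V_0 = 12 V.
KCL at each unknown node (sum of currents leaving = 0; resistances in Ω):
  Node 1: (V_1 - V_3)/2.2 = 0
  Node 2: (V_2 - V_3)/510 + (V_2 - V_4)/9100 = 0
  Node 3: (V_3 - V_2)/510 + (V_3 - V_1)/2.2 + (V_3 - V_4)/1 = 0
  Node 4: (V_4 - V_2)/9100 + (V_4 - 12)/160 + (V_4 - V_3)/1 + (V_4 - 0)/1000 = 0
Collecting terms (coefficients in siemens):
  0.4545·V_1 - 0.4545·V_3 = 0
  0.002071·V_2 - 0.001961·V_3 - 0.0001099·V_4 = 0
  1.457·V_3 - 0.4545·V_1 - 0.001961·V_2 - 1·V_4 = 0
  1.007·V_4 - 0.0001099·V_2 - 1·V_3 = 0.075
Solving these 4 simultaneous equations (Gaussian elimination) gives:
  V_1 = 10.34 V, V_2 = 10.34 V, V_3 = 10.34 V, V_4 = 10.34 V
Power in each resistor, P = (ΔV)²/R:
  P_R1 = (10.34 - 10.34)²/510 = 0 W
  P_R2 = (10.34 - 10.34)²/9100 = 0 W
  P_R3 = (12 - 10.34)²/160 = 0.01712 W
  P_R4 = (12 - 0)²/91 = 1.582 W
  P_R5 = (10.34 - 10.34)²/2.2 = 0 W
  P_R6 = (10.34 - 10.34)²/1 = 0 W
  P_R7 = (10.34 - 0)²/1000 = 0.107 W
P_total = P_R1 + P_R2 + P_R3 + P_R4 + P_R5 + P_R6 + P_R7 = 1.707 W

Final answer: 1.707 W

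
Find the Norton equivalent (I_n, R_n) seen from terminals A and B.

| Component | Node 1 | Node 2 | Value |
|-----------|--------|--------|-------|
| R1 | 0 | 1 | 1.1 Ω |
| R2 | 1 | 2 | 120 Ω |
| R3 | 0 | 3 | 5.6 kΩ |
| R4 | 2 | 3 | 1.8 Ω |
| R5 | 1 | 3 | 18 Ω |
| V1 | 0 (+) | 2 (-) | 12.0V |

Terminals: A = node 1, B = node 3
Find the Thévenin equivalent first; then I_n = V_th/R_th and R_n = R_th.
Step 1 — V_th is the open-circuit voltage V_A - V_B (nothing connected across the terminals).
Nodal analysis, taking node 2 as the 0 V reference.
Source V1 fixes V_0 = 12 V.
KCL at each unknown node (sum of currents leaving = 0; resistances in Ω):
  Node 1: (V_1 - 12)/1.1 + (V_1 - 0)/120 + (V_1 - V_3)/18 = 0
  Node 3: (V_3 - 12)/5600 + (V_3 - 0)/1.8 + (V_3 - V_1)/18 = 0
Collecting terms (coefficients in siemens):
  0.973·V_1 - 0.05556·V_3 = 10.91
  0.6113·V_3 - 0.05556·V_1 = 0.002143
Determinant D = (0.973)(0.6113) - (-0.05556)(-0.05556) = 0.5917
V_1 = [(10.91)(0.6113) - (-0.05556)(0.002143)]/D = 11.27 V
V_3 = [(0.973)(0.002143) - (10.91)(-0.05556)]/D = 1.028 V
V_th = V_1 - V_3 = 11.27 - 1.028 = 10.24 V
Step 2 — R_th: zero the source — replace V1 by a short circuit (node 2 merges into node 0) — and find the resistance seen between A (node 1) and B (node 3).
Reduce the network between node 1 (A) and node 3 (B) by series/parallel combination:
  Rp1 = R1 ‖ R2 (parallel, both between nodes 0 and 1) = 1/(1/1.1 + 1/120) = 1.09 Ω
  Rp2 = R3 ‖ R4 (parallel, both between nodes 0 and 3) = 1/(1/5600 + 1/1.8) = 1.799 Ω
  Rs1 = Rp1 + Rp2 (series, joined only at node 0) = 1.09 + 1.799 = 2.889 Ω
  Rp3 = R5 ‖ Rs1 (parallel, both between nodes 1 and 3) = 1/(1/18 + 1/2.889) = 2.49 Ω
R_th = 2.49 Ω
I_n = V_th/R_th = 10.24/2.49 = 4.114 A, and R_n = R_th = 2.49 Ω

Final answer: I_n = 4.114 A, R_n = 2.49 Ω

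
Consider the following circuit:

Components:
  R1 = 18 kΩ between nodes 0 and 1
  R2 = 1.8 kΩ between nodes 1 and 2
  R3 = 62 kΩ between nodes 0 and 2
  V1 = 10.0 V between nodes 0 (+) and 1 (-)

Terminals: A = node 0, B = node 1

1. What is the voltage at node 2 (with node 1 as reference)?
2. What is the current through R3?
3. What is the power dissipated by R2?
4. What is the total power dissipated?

Nodal analysis, taking node 1 as the 0 V reference.
Source V1 fixes V_0 = 10 V.
KCL at each unknown node (sum of currents leaving = 0; resistances in Ω):
  Node 2: (V_2 - 0)/1800 + (V_2 - 10)/62000 = 0
Collecting terms: 0.0005717 × V_2 = 0.0001613  =>  V_2 = 0.2821 V
Part 1:
  Read off the nodal solution: V_2 = 0.2821 V
Part 2:
  I_R3 = (V_0 - V_2)/R3 = (10 - 0.2821)/62000 = 0.0001567 A
  Magnitude: I_R3 = 0.0001567 A
Part 3:
  I_R2 = (V_1 - V_2)/R2 = (0 - 0.2821)/1800 = -0.0001567 A
  P_R2 = I_R2² × R2 = (-0.0001567)² × 1800 = 0.00004422 W
Part 4:
  Power in each resistor, P = (ΔV)²/R:
    P_R1 = (10 - 0)²/18000 = 0.005556 W
    P_R2 = (0 - 0.2821)²/1800 = 0.00004422 W
    P_R3 = (10 - 0.2821)²/62000 = 0.001523 W
  P_total = P_R1 + P_R2 + P_R3 = 0.007123 W

Final answers:
1. V_2 = 0.2821 V
2. I_R3 = 0.0001567 A
3. P_R2 = 4.422e-05 W
4. P_total = 0.007123 W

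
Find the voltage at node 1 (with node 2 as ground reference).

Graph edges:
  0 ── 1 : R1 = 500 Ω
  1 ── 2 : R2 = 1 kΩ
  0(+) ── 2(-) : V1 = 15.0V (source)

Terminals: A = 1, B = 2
Nodal analysis, taking node 2 as the 0 V reference.
Source V1 fixes V_0 = 15 V.
KCL at each unknown node (sum of currents leaving = 0; resistances in Ω):
  Node 1: (V_1 - 15)/500 + (V_1 - 0)/1000 = 0
Collecting terms: 0.003 × V_1 = 0.03  =>  V_1 = 10 V
The requested potential is V_1 = 10 V.

Final answer: V_1 = 10 V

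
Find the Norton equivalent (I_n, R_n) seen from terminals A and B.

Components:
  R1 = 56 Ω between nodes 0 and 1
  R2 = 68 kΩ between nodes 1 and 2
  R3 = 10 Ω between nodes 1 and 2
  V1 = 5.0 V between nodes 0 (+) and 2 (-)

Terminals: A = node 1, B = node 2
Find the Thévenin equivalent first; then I_n = V_th/R_th and R_n = R_th.
Step 1 — V_th is the open-circuit voltage V_A - V_B (nothing connected across the terminals).
Nodal analysis, taking node 2 as the 0 V reference.
Source V1 fixes V_0 = 5 V.
KCL at each unknown node (sum of currents leaving = 0; resistances in Ω):
  Node 1: (V_1 - 5)/56 + (V_1 - 0)/68000 + (V_1 - 0)/10 = 0
Collecting terms: 0.1179 × V_1 = 0.08929  =>  V_1 = 0.7575 V
V_th = V_1 - V_2 = 0.7575 - 0 = 0.7575 V
Step 2 — R_th: zero the source — replace V1 by a short circuit (node 2 merges into node 0) — and find the resistance seen between A (node 1) and B (node 0).
Reduce the network between node 1 (A) and node 0 (B) by series/parallel combination:
  Rp1 = R1 ‖ R2 ‖ R3 (parallel, all between nodes 0 and 1) = 1/(1/56 + 1/68000 + 1/10) = 8.484 Ω
R_th = 8.484 Ω
I_n = V_th/R_th = 0.7575/8.484 = 0.08929 A, and R_n = R_th = 8.484 Ω

Final answer: I_n = 0.08929 A, R_n = 8.484 Ω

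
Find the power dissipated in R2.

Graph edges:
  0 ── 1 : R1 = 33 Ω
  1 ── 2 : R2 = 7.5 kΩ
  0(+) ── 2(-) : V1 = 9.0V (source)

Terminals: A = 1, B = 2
Nodal analysis, taking node 2 as the 0 V reference.
Source V1 fixes V_0 = 9 V.
KCL at each unknown node (sum of currents leaving = 0; resistances in Ω):
  Node 1: (V_1 - 9)/33 + (V_1 - 0)/7500 = 0
Collecting terms: 0.03044 × V_1 = 0.2727  =>  V_1 = 8.961 V
I_R2 = (V_1 - V_2)/R2 = (8.961 - 0)/7500 = 0.001195 A
P_R2 = I_R2² × R2 = (0.001195)² × 7500 = 0.01071 W

Final answer: 0.01071 W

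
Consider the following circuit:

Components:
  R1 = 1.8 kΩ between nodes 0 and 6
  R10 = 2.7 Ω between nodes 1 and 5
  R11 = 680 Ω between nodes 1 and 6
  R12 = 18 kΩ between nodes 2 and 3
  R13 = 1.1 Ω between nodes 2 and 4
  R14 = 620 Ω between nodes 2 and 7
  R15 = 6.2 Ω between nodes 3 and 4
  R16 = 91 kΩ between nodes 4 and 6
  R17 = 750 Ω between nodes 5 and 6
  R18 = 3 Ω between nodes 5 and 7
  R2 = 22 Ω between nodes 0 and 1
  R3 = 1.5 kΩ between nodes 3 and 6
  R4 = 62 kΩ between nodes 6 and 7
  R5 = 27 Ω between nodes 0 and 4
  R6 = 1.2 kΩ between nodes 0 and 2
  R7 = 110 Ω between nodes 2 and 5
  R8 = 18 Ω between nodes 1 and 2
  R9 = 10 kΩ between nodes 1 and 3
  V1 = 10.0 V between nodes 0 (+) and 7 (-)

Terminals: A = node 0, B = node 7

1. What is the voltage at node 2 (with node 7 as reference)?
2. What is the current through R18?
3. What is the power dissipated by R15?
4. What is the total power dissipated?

Nodal analysis, taking node 7 as the 0 V reference.
Source V1 fixes V_0 = 10 V.
KCL at each unknown node (sum of currents leaving = 0; resistances in Ω):
  Node 1: (V_1 - 10)/22 + (V_1 - V_2)/18 + (V_1 - V_3)/10000 + (V_1 - V_5)/2.7 + (V_1 - V_6)/680 = 0
  Node 2: (V_2 - 10)/1200 + (V_2 - V_5)/110 + (V_2 - V_1)/18 + (V_2 - V_3)/18000 + (V_2 - V_4)/1.1 + (V_2 - 0)/620 = 0
  Node 3: (V_3 - V_6)/1500 + (V_3 - V_1)/10000 + (V_3 - V_2)/18000 + (V_3 - V_4)/6.2 = 0
  Node 4: (V_4 - 10)/27 + (V_4 - V_2)/1.1 + (V_4 - V_3)/6.2 + (V_4 - V_6)/91000 = 0
  Node 5: (V_5 - V_2)/110 + (V_5 - V_1)/2.7 + (V_5 - V_6)/750 + (V_5 - 0)/3 = 0
  Node 6: (V_6 - 10)/1800 + (V_6 - V_3)/1500 + (V_6 - 0)/62000 + (V_6 - V_1)/680 + (V_6 - V_4)/91000 + (V_6 - V_5)/750 = 0
Collecting terms (coefficients in siemens):
  0.473·V_1 - 0.05556·V_2 - 0.0001·V_3 - 0.3704·V_5 - 0.001471·V_6 = 0.4545
  0.9762·V_2 - 0.05556·V_1 - 0.00005556·V_3 - 0.9091·V_4 - 0.009091·V_5 = 0.008333
  0.1621·V_3 - 0.0001·V_1 - 0.00005556·V_2 - 0.1613·V_4 - 0.0006667·V_6 = 0
  1.107·V_4 - 0.9091·V_2 - 0.1613·V_3 - 0.00001099·V_6 = 0.3704
  0.7141·V_5 - 0.3704·V_1 - 0.009091·V_2 - 0.001333·V_6 = 0
  0.004053·V_6 - 0.001471·V_1 - 0.0006667·V_3 - 0.00001099·V_4 - 0.001333·V_5 = 0.005556
Solving these 6 simultaneous equations (Gaussian elimination) gives:
  V_1 = 2.756 V, V_2 = 5.159 V, V_3 = 5.339 V, V_4 = 5.347 V
  V_5 = 1.502 V, V_6 = 3.757 V
Part 1:
  Read off the nodal solution: V_2 = 5.159 V
Part 2:
  I_R18 = (V_5 - V_7)/R18 = (1.502 - 0)/3 = 0.5007 A
  Magnitude: I_R18 = 0.5007 A
Part 3:
  I_R15 = (V_3 - V_4)/R15 = (5.339 - 5.347)/6.2 = -0.001322 A
  P_R15 = I_R15² × R15 = (-0.001322)² × 6.2 = 0.00001084 W
Part 4:
  Power in each resistor, P = (ΔV)²/R:
    P_R1 = (10 - 3.757)²/1800 = 0.02165 W
    P_R2 = (10 - 2.756)²/22 = 2.385 W
    P_R3 = (5.339 - 3.757)²/1500 = 0.001667 W
    P_R4 = (3.757 - 0)²/62000 = 0.0002277 W
    P_R5 = (10 - 5.347)²/27 = 0.8019 W
    P_R6 = (10 - 5.159)²/1200 = 0.01953 W
    P_R7 = (5.159 - 1.502)²/110 = 0.1216 W
    P_R8 = (2.756 - 5.159)²/18 = 0.3207 W
    P_R9 = (2.756 - 5.339)²/10000 = 0.0006669 W
    P_R10 = (2.756 - 1.502)²/2.7 = 0.5825 W
    P_R11 = (2.756 - 3.757)²/680 = 0.001474 W
    P_R12 = (5.159 - 5.339)²/18000 = 0.000001798 W
    P_R13 = (5.159 - 5.347)²/1.1 = 0.03216 W
    P_R14 = (5.159 - 0)²/620 = 0.04292 W
    P_R15 = (5.339 - 5.347)²/6.2 = 0.00001084 W
    P_R16 = (5.347 - 3.757)²/91000 = 0.00002777 W
    P_R17 = (1.502 - 3.757)²/750 = 0.006781 W
    P_R18 = (1.502 - 0)²/3 = 0.7522 W
  P_total = P_R1 + P_R2 + P_R3 + P_R4 + P_R5 + P_R6 + P_R7 + P_R8 + P_R9 + P_R10 + P_R11 + P_R12 + P_R13 + P_R14 + P_R15 + P_R16 + P_R17 + P_R18 = 5.091 W

Final answers:
1. V_2 = 5.159 V
2. I_R18 = 0.5007 A
3. P_R15 = 1.084e-05 W
4. P_total = 5.091 W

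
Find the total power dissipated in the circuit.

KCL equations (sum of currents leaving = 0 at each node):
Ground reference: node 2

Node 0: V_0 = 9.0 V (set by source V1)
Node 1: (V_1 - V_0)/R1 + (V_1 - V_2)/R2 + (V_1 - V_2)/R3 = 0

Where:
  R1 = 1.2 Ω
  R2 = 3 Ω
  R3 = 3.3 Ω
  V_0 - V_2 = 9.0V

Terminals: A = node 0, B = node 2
Nodal analysis, taking node 2 as the 0 V reference.
Source V1 fixes V_0 = 9 V.
KCL at each unknown node (sum of currents leaving = 0; resistances in Ω):
  Node 1: (V_1 - 9)/1.2 + (V_1 - 0)/3 + (V_1 - 0)/3.3 = 0
Collecting terms: 1.47 × V_1 = 7.5  =>  V_1 = 5.103 V
Power in each resistor, P = (ΔV)²/R:
  P_R1 = (9 - 5.103)²/1.2 = 12.65 W
  P_R2 = (5.103 - 0)²/3 = 8.681 W
  P_R3 = (5.103 - 0)²/3.3 = 7.891 W
P_total = P_R1 + P_R2 + P_R3 = 29.23 W

Final answer: 29.23 W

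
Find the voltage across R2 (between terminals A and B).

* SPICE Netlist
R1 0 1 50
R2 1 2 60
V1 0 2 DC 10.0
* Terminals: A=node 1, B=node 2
R1 and R2 are in series across V1 (node 0 → node 1 → node 2), and the output A–B is taken across R2, so this is a voltage divider.
Series current: I = V1/(R1 + R2) = 10/(50 + 60) = 10/110 = 0.09091 A
V_R2 = I × R2 = V1 × R2/(R1 + R2) = 10 × 60/110 = 5.455 V

Final answer: 5.455 V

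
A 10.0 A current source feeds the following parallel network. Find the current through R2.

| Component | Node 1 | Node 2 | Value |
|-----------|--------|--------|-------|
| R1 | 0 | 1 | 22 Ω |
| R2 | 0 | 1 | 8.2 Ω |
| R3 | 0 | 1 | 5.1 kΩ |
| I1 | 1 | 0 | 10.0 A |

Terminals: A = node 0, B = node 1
All resistors sit directly between nodes 0 and 1, so they are in parallel and share one voltage V; the full source current 10 A splits among them.
1/R_par = 1/22 + 1/8.2 + 1/5100 = 0.1676 S  =>  R_par = 5.967 Ω
V = I × R_par = 10 × 5.967 = 59.67 V
I_R2 = V/R2 = 59.67/8.2 = 7.276 A

Final answer: 7.276 A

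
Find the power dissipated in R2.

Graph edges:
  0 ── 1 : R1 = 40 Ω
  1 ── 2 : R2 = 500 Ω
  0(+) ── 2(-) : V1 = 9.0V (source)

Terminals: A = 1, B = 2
Nodal analysis, taking node 2 as the 0 V reference.
Source V1 fixes V_0 = 9 V.
KCL at each unknown node (sum of currents leaving = 0; resistances in Ω):
  Node 1: (V_1 - 9)/40 + (V_1 - 0)/500 = 0
Collecting terms: 0.027 × V_1 = 0.225  =>  V_1 = 8.333 V
I_R2 = (V_1 - V_2)/R2 = (8.333 - 0)/500 = 0.01667 A
P_R2 = I_R2² × R2 = (0.01667)² × 500 = 0.1389 W

Final answer: 0.1389 W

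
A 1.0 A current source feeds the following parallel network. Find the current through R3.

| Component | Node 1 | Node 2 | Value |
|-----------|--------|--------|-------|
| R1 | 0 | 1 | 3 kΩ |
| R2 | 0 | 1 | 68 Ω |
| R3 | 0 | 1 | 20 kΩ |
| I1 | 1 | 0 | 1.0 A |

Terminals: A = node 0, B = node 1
All resistors sit directly between nodes 0 and 1, so they are in parallel and share one voltage V; the full source current 1 A splits among them.
1/R_par = 1/3000 + 1/68 + 1/20000 = 0.01509 S  =>  R_par = 66.27 Ω
V = I × R_par = 1 × 66.27 = 66.27 V
I_R3 = V/R3 = 66.27/20000 = 0.003314 A

Final answer: 0.003314 A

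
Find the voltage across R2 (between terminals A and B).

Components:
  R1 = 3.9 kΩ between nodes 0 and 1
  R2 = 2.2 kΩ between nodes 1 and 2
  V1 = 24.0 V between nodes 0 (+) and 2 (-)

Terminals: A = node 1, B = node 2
R1 and R2 are in series across V1 (node 0 → node 1 → node 2), and the output A–B is taken across R2, so this is a voltage divider.
Series current: I = V1/(R1 + R2) = 24/(3900 + 2200) = 24/6100 = 0.003934 A
V_R2 = I × R2 = V1 × R2/(R1 + R2) = 24 × 2200/6100 = 8.656 V

Final answer: 8.656 V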